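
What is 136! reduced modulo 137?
By Wilson's theorem, (136)! ≡ -1 ≡ 136 (mod 137)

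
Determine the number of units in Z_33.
20

Prime factorization: 33 = 3 × 11
Using the formula φ(n) = n × Π(1 - 1/p) for each prime factor p:
φ(33) = 33 × (1 - 1/3) × (1 - 1/11)
φ(33) = 20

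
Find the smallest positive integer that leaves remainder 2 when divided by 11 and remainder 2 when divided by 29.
M = 11 × 29 = 319. M₁ = 29, y₁ ≡ 8 (mod 11). M₂ = 11, y₂ ≡ 8 (mod 29). r = 2×29×8 + 2×11×8 ≡ 2 (mod 319). The smallest positive such number is 2.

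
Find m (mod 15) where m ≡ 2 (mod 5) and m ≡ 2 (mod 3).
M = 5 × 3 = 15. M₁ = 3, y₁ ≡ 2 (mod 5). M₂ = 5, y₂ ≡ 2 (mod 3). m = 2×3×2 + 2×5×2 ≡ 2 (mod 15)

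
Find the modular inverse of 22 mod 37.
22^(-1) ≡ 32 (mod 37). Verification: 22 × 32 = 704 ≡ 1 (mod 37)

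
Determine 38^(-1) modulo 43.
38^(-1) ≡ 17 (mod 43). Verification: 38 × 17 = 646 ≡ 1 (mod 43)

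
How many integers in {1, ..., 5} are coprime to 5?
4

Prime factorization: 5 = 5
Using the formula φ(n) = n × Π(1 - 1/p) for each prime factor p:
φ(5) = 5 × (1 - 1/5)
φ(5) = 4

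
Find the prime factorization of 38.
2 × 19

Divide by primes starting from smallest:
38 ÷ 2 = 19
19 ÷ 19 = 1

38 = 2 × 19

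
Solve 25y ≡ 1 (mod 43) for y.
25^(-1) ≡ 31 (mod 43). Verification: 25 × 31 = 775 ≡ 1 (mod 43)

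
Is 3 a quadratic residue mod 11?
By Euler's criterion: 3^{5} ≡ 1 (mod 11). Since this equals 1, 3 is a QR.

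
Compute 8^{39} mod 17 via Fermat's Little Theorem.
15

By Fermat's Little Theorem, a^(p-1) ≡ 1 (mod p) for prime p and gcd(a, p) = 1
Here p = 17, so 8^16 ≡ 1 (mod 17)
We can reduce the exponent: 39 mod 16 = 7
So 8^39 ≡ 8^7 (mod 17)
Computing: 8^7 mod 17 = 15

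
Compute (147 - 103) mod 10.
4

(147 - 103) = 44
44 mod 10 = 4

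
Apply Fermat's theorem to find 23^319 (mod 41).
By Fermat: 23^{40} ≡ 1 (mod 41). 319 = 7×40 + 39. So 23^{319} ≡ 23^{39} ≡ 25 (mod 41)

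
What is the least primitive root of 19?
2

A primitive root g modulo p has order p-1 = 18
Prime divisors of 18: [2, 3]
g is a primitive root iff g^(18/q) ≢ 1 (mod 19) for each prime divisor q
Testing small values:
  g = 2: 2^9 ≡ 18, 2^6 ≡ 7 (mod 19) → none is 1, primitive root!
The smallest primitive root is 2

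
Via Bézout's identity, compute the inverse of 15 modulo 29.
Extended GCD: 15(2) + 29(-1) = 1. So 15^(-1) ≡ 2 ≡ 2 (mod 29). Verify: 15 × 2 = 30 ≡ 1 (mod 29)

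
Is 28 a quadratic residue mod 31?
By Euler's criterion: 28^{15} ≡ 1 (mod 31). Since this equals 1, 28 is a QR.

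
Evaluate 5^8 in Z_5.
5 ≡ 0 (mod 5). 8 = 8 (binary 1000). Repeated squaring mod 5: 0^1 ≡ 0; 0^2 ≡ 0² = 0 ≡ 0; 0^4 ≡ 0² = 0 ≡ 0; 0^8 ≡ 0² = 0 ≡ 0. So 5^8 ≡ 0 (mod 5).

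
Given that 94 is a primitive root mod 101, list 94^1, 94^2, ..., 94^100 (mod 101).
g^1, g^2, ..., g^{100} mod 101: {94, 49, 61, 78, 60, 85, 11, 24, 34, 65, 50, 54, 26, 20, 62, 71, 8, 45, 89, 84, 18, 76, 74, 88, 91, 70, 15, 97, 28, 6, 59, 92, 63, 64, 57, 5, 66, 43, 2, 87, 98, 21, 55, 19, 69, 22, 48, 68, 29, 100, 7, 52, 40, 23, 41, 16, 90, 77, 67, 36, 51, 47, 75, 81, 39, 30, 93, 56, 12, 17, 83, 25, 27, 13, 10, 31, 86, 4, 73, 95, 42, 9, 38, 37, 44, 96, 35, 58, 99, 14, 3, 80, 46, 82, 32, 79, 53, 33, 72, 1}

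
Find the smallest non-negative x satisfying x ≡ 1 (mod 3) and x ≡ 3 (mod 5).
M = 3 × 5 = 15. M₁ = 5, y₁ ≡ 2 (mod 3). M₂ = 3, y₂ ≡ 2 (mod 5). x = 1×5×2 + 3×3×2 ≡ 13 (mod 15)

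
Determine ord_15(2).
Powers of 2 mod 15: 2^1≡2, 2^2≡4, 2^3≡8, 2^4≡1. Order = 4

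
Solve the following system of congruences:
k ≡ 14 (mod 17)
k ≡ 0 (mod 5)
65

Using the Chinese Remainder Theorem:
M = product of moduli = 85
For equation 1: M_1 = 5, 5 ≡ 5 (mod 17), inverse of 5 mod 17 is 7 (check: 5 × 7 = 35 ≡ 1 (mod 17))
For equation 2: M_2 = 17, 17 ≡ 2 (mod 5), inverse of 17 mod 5 is 3 (check: 2 × 3 = 6 ≡ 1 (mod 5))
Combine: k ≡ Σ r_i×M_i×(M_i⁻¹ mod m_i) = 14×5×7 + 0×17×3 = 490 + 0 = 490
490 mod 85 = 65
k ≡ 65 (mod 85)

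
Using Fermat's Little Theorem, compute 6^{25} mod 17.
11

By Fermat's Little Theorem, a^(p-1) ≡ 1 (mod p) for prime p and gcd(a, p) = 1
Here p = 17, so 6^16 ≡ 1 (mod 17)
We can reduce the exponent: 25 mod 16 = 9
So 6^25 ≡ 6^9 (mod 17)
Computing: 6^9 mod 17 = 11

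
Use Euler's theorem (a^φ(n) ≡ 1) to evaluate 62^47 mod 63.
By Euler: 62^{36} ≡ 1 (mod 63) since gcd(62, 63) = 1. 47 = 1×36 + 11. So 62^{47} ≡ 62^{11} ≡ 62 (mod 63)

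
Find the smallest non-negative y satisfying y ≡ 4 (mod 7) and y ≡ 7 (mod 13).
M = 7 × 13 = 91. M₁ = 13, y₁ ≡ 6 (mod 7). M₂ = 7, y₂ ≡ 2 (mod 13). y = 4×13×6 + 7×7×2 ≡ 46 (mod 91)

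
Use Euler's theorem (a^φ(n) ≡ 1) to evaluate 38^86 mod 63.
By Euler: 38^{36} ≡ 1 (mod 63) since gcd(38, 63) = 1. 86 = 2×36 + 14. So 38^{86} ≡ 38^{14} ≡ 58 (mod 63)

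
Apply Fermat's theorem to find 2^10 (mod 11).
By Fermat's Little Theorem, 2^{10} ≡ 1 (mod 11) since 11 is prime and gcd(2, 11) = 1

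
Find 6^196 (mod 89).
Using Fermat: 6^{88} ≡ 1 (mod 89). 196 ≡ 20 (mod 88). So 6^{196} ≡ 6^{20} ≡ 85 (mod 89)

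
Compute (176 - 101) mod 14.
5

(176 - 101) = 75
75 mod 14 = 5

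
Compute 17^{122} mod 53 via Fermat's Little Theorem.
13

By Fermat's Little Theorem, a^(p-1) ≡ 1 (mod p) for prime p and gcd(a, p) = 1
Here p = 53, so 17^52 ≡ 1 (mod 53)
We can reduce the exponent: 122 mod 52 = 18
So 17^122 ≡ 17^18 (mod 53)
Computing: 17^18 mod 53 = 13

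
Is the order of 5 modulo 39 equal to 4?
Yes, ord_39(5) = 4.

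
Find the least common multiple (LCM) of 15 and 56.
840

First find GCD(15, 56) using the Euclidean algorithm:
15 = 0 × 56 + 15
56 = 3 × 15 + 11
15 = 1 × 11 + 4
11 = 2 × 4 + 3
4 = 1 × 3 + 1
3 = 3 × 1 + 0
GCD(15, 56) = 1

LCM formula: LCM(a, b) = (a × b) / GCD(a, b)
LCM(15, 56) = (15 × 56) / 1
LCM(15, 56) = 840 / 1
LCM(15, 56) = 840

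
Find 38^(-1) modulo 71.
43

Using Extended Euclidean Algorithm:
gcd(38, 71) = 1
Bezout coefficients: 38 × -28 + 71 × 15 = 1
So 38 × -28 ≡ 1 (mod 71)
The inverse is -28 mod 71 = 43
Verification: 38 × 43 = 1634 = 23 × 71 + 1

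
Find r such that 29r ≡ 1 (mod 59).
29^(-1) ≡ 57 (mod 59). Verification: 29 × 57 = 1653 ≡ 1 (mod 59)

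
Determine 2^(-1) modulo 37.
2^(-1) ≡ 19 (mod 37). Verification: 2 × 19 = 38 ≡ 1 (mod 37)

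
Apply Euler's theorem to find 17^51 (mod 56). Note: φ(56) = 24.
By Euler: 17^{24} ≡ 1 (mod 56) since gcd(17, 56) = 1. 51 = 2×24 + 3. So 17^{51} ≡ 17^{3} ≡ 41 (mod 56)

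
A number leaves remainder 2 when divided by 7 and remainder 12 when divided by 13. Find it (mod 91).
M = 7 × 13 = 91. M₁ = 13, y₁ ≡ 6 (mod 7). M₂ = 7, y₂ ≡ 2 (mod 13). k = 2×13×6 + 12×7×2 ≡ 51 (mod 91)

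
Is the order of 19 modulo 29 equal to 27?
No, the actual order is 28, not 27.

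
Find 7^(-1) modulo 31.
9

Using Extended Euclidean Algorithm:
gcd(7, 31) = 1
Bezout coefficients: 7 × 9 + 31 × -2 = 1
So 7 × 9 ≡ 1 (mod 31)
The inverse is 9 mod 31 = 9
Verification: 7 × 9 = 63 = 2 × 31 + 1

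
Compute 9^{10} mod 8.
1

Using successive squaring:
Binary expansion of 10: 1010
Powers of 9 mod 8 (each is the square of the previous):
  9^1 ≡ 1 (mod 8)
  9^2 ≡ 1² = 1 ≡ 1 (mod 8)
  9^4 ≡ 1² = 1 ≡ 1 (mod 8)
  9^8 ≡ 1² = 1 ≡ 1 (mod 8)
10 = 8 + 2, so 9^10 = 9^8 × 9^2 ≡ 1 × 1 (mod 8)
Multiplying step by step:
  1 × 1 = 1 ≡ 1 (mod 8)
Result: 9^10 ≡ 1 (mod 8)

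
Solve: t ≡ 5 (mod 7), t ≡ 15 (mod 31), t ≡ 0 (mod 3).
M = 7 × 31 × 3 = 651. M₁ = 93, y₁ ≡ 4 (mod 7). M₂ = 21, y₂ ≡ 3 (mod 31). M₃ = 217, y₃ ≡ 1 (mod 3). t = 5×93×4 + 15×21×3 + 0×217×1 ≡ 201 (mod 651)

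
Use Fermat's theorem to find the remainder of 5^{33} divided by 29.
22

By Fermat's Little Theorem, a^(p-1) ≡ 1 (mod p) for prime p and gcd(a, p) = 1
Here p = 29, so 5^28 ≡ 1 (mod 29)
We can reduce the exponent: 33 mod 28 = 5
So 5^33 ≡ 5^5 (mod 29)
Computing: 5^5 mod 29 = 22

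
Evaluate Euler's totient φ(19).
18

Prime factorization: 19 = 19
Using the formula φ(n) = n × Π(1 - 1/p) for each prime factor p:
φ(19) = 19 × (1 - 1/19)
φ(19) = 18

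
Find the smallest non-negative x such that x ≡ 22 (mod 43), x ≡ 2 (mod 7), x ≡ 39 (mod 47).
3376

Using the Chinese Remainder Theorem:
M = product of moduli = 14147
For equation 1: M_1 = 329, 329 ≡ 28 (mod 43), inverse of 329 mod 43 is 20 (check: 28 × 20 = 560 ≡ 1 (mod 43))
For equation 2: M_2 = 2021, 2021 ≡ 5 (mod 7), inverse of 2021 mod 7 is 3 (check: 5 × 3 = 15 ≡ 1 (mod 7))
For equation 3: M_3 = 301, 301 ≡ 19 (mod 47), inverse of 301 mod 47 is 5 (check: 19 × 5 = 95 ≡ 1 (mod 47))
Combine: x ≡ Σ r_i×M_i×(M_i⁻¹ mod m_i) = 22×329×20 + 2×2021×3 + 39×301×5 = 144760 + 12126 + 58695 = 215581
215581 mod 14147 = 3376
x ≡ 3376 (mod 14147)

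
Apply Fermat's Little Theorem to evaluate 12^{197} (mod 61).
22

By Fermat's Little Theorem, a^(p-1) ≡ 1 (mod p) for prime p and gcd(a, p) = 1
Here p = 61, so 12^60 ≡ 1 (mod 61)
We can reduce the exponent: 197 mod 60 = 17
So 12^197 ≡ 12^17 (mod 61)
Computing: 12^17 mod 61 = 22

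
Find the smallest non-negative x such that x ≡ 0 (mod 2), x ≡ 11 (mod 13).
24

Using the Chinese Remainder Theorem:
M = product of moduli = 26
For equation 1: M_1 = 13, 13 ≡ 1 (mod 2), inverse of 13 mod 2 is 1 (check: 1 × 1 = 1 ≡ 1 (mod 2))
For equation 2: M_2 = 2, 2 ≡ 2 (mod 13), inverse of 2 mod 13 is 7 (check: 2 × 7 = 14 ≡ 1 (mod 13))
Combine: x ≡ Σ r_i×M_i×(M_i⁻¹ mod m_i) = 0×13×1 + 11×2×7 = 0 + 154 = 154
154 mod 26 = 24
x ≡ 24 (mod 26)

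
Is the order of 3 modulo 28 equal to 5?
No, the actual order is 6, not 5.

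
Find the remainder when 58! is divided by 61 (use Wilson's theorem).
(60)! = (58)! × (59) × (60) ≡ -1 (mod 61). So (58)! ≡ -1 × [(60)(59)]^(-1) ≡ 30 (mod 61)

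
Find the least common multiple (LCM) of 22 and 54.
594

First find GCD(22, 54) using the Euclidean algorithm:
22 = 0 × 54 + 22
54 = 2 × 22 + 10
22 = 2 × 10 + 2
10 = 5 × 2 + 0
GCD(22, 54) = 2

LCM formula: LCM(a, b) = (a × b) / GCD(a, b)
LCM(22, 54) = (22 × 54) / 2
LCM(22, 54) = 1188 / 2
LCM(22, 54) = 594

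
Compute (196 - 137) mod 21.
17

(196 - 137) = 59
59 mod 21 = 17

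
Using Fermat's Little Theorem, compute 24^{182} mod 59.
7

By Fermat's Little Theorem, a^(p-1) ≡ 1 (mod p) for prime p and gcd(a, p) = 1
Here p = 59, so 24^58 ≡ 1 (mod 59)
We can reduce the exponent: 182 mod 58 = 8
So 24^182 ≡ 24^8 (mod 59)
Computing: 24^8 mod 59 = 7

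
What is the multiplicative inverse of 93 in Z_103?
72

Using Extended Euclidean Algorithm:
gcd(93, 103) = 1
Bezout coefficients: 93 × -31 + 103 × 28 = 1
So 93 × -31 ≡ 1 (mod 103)
The inverse is -31 mod 103 = 72
Verification: 93 × 72 = 6696 = 65 × 103 + 1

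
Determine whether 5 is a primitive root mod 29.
p - 1 = 28 has prime divisors 2, 7. Check 5^(28/q) mod 29 for each: 5^(28/2) = 5^14 ≡ 1, 5^(28/7) = 5^4 ≡ 16 (mod 29). Since 5^14 ≡ 1 (mod 29), the order of 5 divides 14 (in fact the order is 14) ≠ 28, so it is not a primitive root.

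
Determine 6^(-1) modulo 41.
6^(-1) ≡ 7 (mod 41). Verification: 6 × 7 = 42 ≡ 1 (mod 41)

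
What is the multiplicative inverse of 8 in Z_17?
15

Using Extended Euclidean Algorithm:
gcd(8, 17) = 1
Bezout coefficients: 8 × -2 + 17 × 1 = 1
So 8 × -2 ≡ 1 (mod 17)
The inverse is -2 mod 17 = 15
Verification: 8 × 15 = 120 = 7 × 17 + 1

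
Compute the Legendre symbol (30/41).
(30/41) = 30^{20} mod 41 = -1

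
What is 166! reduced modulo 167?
By Wilson's theorem, (166)! ≡ -1 ≡ 166 (mod 167)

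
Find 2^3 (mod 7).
3 = 2 + 1 (binary 11). Repeated squaring mod 7: 2^1 ≡ 2; 2^2 ≡ 2² = 4 ≡ 4. Multiply: 2^3 = 2^2 × 2^1 ≡ 4 × 2 (mod 7): 4 × 2 = 8 ≡ 1. So 2^3 ≡ 1 (mod 7).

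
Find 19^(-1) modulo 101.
16

Using Extended Euclidean Algorithm:
gcd(19, 101) = 1
Bezout coefficients: 19 × 16 + 101 × -3 = 1
So 19 × 16 ≡ 1 (mod 101)
The inverse is 16 mod 101 = 16
Verification: 19 × 16 = 304 = 3 × 101 + 1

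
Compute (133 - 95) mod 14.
10

(133 - 95) = 38
38 mod 14 = 10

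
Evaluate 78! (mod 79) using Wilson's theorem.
By Wilson's theorem, (78)! ≡ -1 ≡ 78 (mod 79)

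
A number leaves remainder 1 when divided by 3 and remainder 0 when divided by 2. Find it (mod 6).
M = 3 × 2 = 6. M₁ = 2, y₁ ≡ 2 (mod 3). M₂ = 3, y₂ ≡ 1 (mod 2). r = 1×2×2 + 0×3×1 ≡ 4 (mod 6)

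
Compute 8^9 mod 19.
9 = 8 + 1 (binary 1001). Repeated squaring mod 19: 8^1 ≡ 8; 8^2 ≡ 8² = 64 ≡ 7; 8^4 ≡ 7² = 49 ≡ 11; 8^8 ≡ 11² = 121 ≡ 7. Multiply: 8^9 = 8^8 × 8^1 ≡ 7 × 8 (mod 19): 7 × 8 = 56 ≡ 18. So 8^9 ≡ 18 (mod 19).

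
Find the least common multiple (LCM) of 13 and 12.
156

First find GCD(13, 12) using the Euclidean algorithm:
13 = 1 × 12 + 1
12 = 12 × 1 + 0
GCD(13, 12) = 1

LCM formula: LCM(a, b) = (a × b) / GCD(a, b)
LCM(13, 12) = (13 × 12) / 1
LCM(13, 12) = 156 / 1
LCM(13, 12) = 156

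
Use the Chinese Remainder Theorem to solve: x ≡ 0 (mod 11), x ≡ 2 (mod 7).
44

Using the Chinese Remainder Theorem:
M = product of moduli = 77
For equation 1: M_1 = 7, 7 ≡ 7 (mod 11), inverse of 7 mod 11 is 8 (check: 7 × 8 = 56 ≡ 1 (mod 11))
For equation 2: M_2 = 11, 11 ≡ 4 (mod 7), inverse of 11 mod 7 is 2 (check: 4 × 2 = 8 ≡ 1 (mod 7))
Combine: x ≡ Σ r_i×M_i×(M_i⁻¹ mod m_i) = 0×7×8 + 2×11×2 = 0 + 44 = 44
44 mod 77 = 44
x ≡ 44 (mod 77)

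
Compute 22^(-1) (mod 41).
28

Using Extended Euclidean Algorithm:
gcd(22, 41) = 1
Bezout coefficients: 22 × -13 + 41 × 7 = 1
So 22 × -13 ≡ 1 (mod 41)
The inverse is -13 mod 41 = 28
Verification: 22 × 28 = 616 = 15 × 41 + 1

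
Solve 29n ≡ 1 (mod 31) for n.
15

Using Extended Euclidean Algorithm:
gcd(29, 31) = 1
Bezout coefficients: 29 × 15 + 31 × -14 = 1
So 29 × 15 ≡ 1 (mod 31)
The inverse is 15 mod 31 = 15
Verification: 29 × 15 = 435 = 14 × 31 + 1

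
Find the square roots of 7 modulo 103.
The square roots of 7 mod 103 are 25 and 78. Verify: 25² = 625 ≡ 7 (mod 103)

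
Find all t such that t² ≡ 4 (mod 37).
The square roots of 4 mod 37 are 35 and 2. Verify: 35² = 1225 ≡ 4 (mod 37)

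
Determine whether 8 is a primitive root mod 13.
p - 1 = 12 has prime divisors 2, 3. Check 8^(12/q) mod 13 for each: 8^(12/2) = 8^6 ≡ 12, 8^(12/3) = 8^4 ≡ 1 (mod 13). Since 8^4 ≡ 1 (mod 13), the order of 8 divides 4 (in fact the order is 4) ≠ 12, so it is not a primitive root.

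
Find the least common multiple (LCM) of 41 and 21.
861

First find GCD(41, 21) using the Euclidean algorithm:
41 = 1 × 21 + 20
21 = 1 × 20 + 1
20 = 20 × 1 + 0
GCD(41, 21) = 1

LCM formula: LCM(a, b) = (a × b) / GCD(a, b)
LCM(41, 21) = (41 × 21) / 1
LCM(41, 21) = 861 / 1
LCM(41, 21) = 861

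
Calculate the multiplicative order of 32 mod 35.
Powers of 32 mod 35: 32^1≡32, 32^2≡9, 32^3≡8, 32^4≡11, 32^5≡2, 32^6≡29, 32^7≡18, 32^8≡16, 32^9≡22, 32^10≡4, 32^11≡23, 32^12≡1. Order = 12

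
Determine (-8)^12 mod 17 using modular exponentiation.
Using repeated squaring. (-8) ≡ 9 (mod 17). 12 = 8 + 4 (binary 1100). Repeated squaring mod 17: 9^1 ≡ 9; 9^2 ≡ 9² = 81 ≡ 13; 9^4 ≡ 13² = 169 ≡ 16; 9^8 ≡ 16² = 256 ≡ 1. Multiply: (-8)^12 ≡ 9^8 × 9^4 ≡ 1 × 16 (mod 17): 1 × 16 = 16 ≡ 16. So (-8)^12 ≡ 16 (mod 17).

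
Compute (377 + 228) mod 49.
17

(377 + 228) = 605
605 mod 49 = 17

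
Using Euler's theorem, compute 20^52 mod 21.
By Euler: 20^{12} ≡ 1 (mod 21) since gcd(20, 21) = 1. 52 = 4×12 + 4. So 20^{52} ≡ 20^{4} ≡ 1 (mod 21)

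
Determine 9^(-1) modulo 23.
9^(-1) ≡ 18 (mod 23). Verification: 9 × 18 = 162 ≡ 1 (mod 23)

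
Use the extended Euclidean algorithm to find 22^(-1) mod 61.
Extended GCD: 22(25) + 61(-9) = 1. So 22^(-1) ≡ 25 ≡ 25 (mod 61). Verify: 22 × 25 = 550 ≡ 1 (mod 61)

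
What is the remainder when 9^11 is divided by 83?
Using repeated squaring. 11 = 8 + 2 + 1 (binary 1011). Repeated squaring mod 83: 9^1 ≡ 9; 9^2 ≡ 9² = 81 ≡ 81; 9^4 ≡ 81² = 6561 ≡ 4; 9^8 ≡ 4² = 16 ≡ 16. Multiply: 9^11 = 9^8 × 9^2 × 9^1 ≡ 16 × 81 × 9 (mod 83): 16 × 81 = 1296 ≡ 51; 51 × 9 = 459 ≡ 44. So 9^11 ≡ 44 (mod 83).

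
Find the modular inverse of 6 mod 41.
6^(-1) ≡ 7 (mod 41). Verification: 6 × 7 = 42 ≡ 1 (mod 41)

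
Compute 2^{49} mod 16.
0

Using successive squaring:
Binary expansion of 49: 110001
Powers of 2 mod 16 (each is the square of the previous):
  2^1 ≡ 2 (mod 16)
  2^2 ≡ 2² = 4 ≡ 4 (mod 16)
  2^4 ≡ 4² = 16 ≡ 0 (mod 16)
  2^8 ≡ 0² = 0 ≡ 0 (mod 16)
  2^16 ≡ 0² = 0 ≡ 0 (mod 16)
  2^32 ≡ 0² = 0 ≡ 0 (mod 16)
49 = 32 + 16 + 1, so 2^49 = 2^32 × 2^16 × 2^1 ≡ 0 × 0 × 2 (mod 16)
Multiplying step by step:
  0 × 0 = 0 ≡ 0 (mod 16)
  0 × 2 = 0 ≡ 0 (mod 16)
Result: 2^49 ≡ 0 (mod 16)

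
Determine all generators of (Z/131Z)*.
Primitive roots mod 131: {2, 6, 8, 10, 14, 17, 22, 23, 26, 29, 30, 31, 37, 40, 50, 54, 56, 57, 66, 67, 72, 76, 82, 83, 85, 87, 88, 90, 93, 95, 96, 97, 98, 103, 104, 106, 110, 111, 115, 116, 118, 119, 120, 122, 124, 126, 127, 128}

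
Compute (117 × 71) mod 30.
27

(117 × 71) = 8307
8307 mod 30 = 27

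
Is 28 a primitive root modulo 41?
p - 1 = 40 has prime divisors 2, 5. Check 28^(40/q) mod 41 for each: 28^(40/2) = 28^20 ≡ 40, 28^(40/5) = 28^8 ≡ 10 (mod 41). None of these is 1, so 28 has order 40 = φ(41), so it is a primitive root mod 41.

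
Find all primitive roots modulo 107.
Primitive roots mod 107: {2, 5, 6, 7, 8, 15, 17, 18, 20, 21, 22, 24, 26, 28, 31, 32, 38, 43, 45, 46, 50, 51, 54, 55, 58, 59, 60, 63, 65, 66, 67, 68, 70, 71, 72, 73, 74, 77, 78, 80, 82, 84, 88, 91, 93, 94, 95, 96, 97, 98, 103, 104}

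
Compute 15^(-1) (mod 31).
15^(-1) ≡ 29 (mod 31). Verification: 15 × 29 = 435 ≡ 1 (mod 31)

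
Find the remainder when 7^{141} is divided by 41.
By Fermat: 7^{40} ≡ 1 (mod 41). 141 = 3×40 + 21. So 7^{141} ≡ 7^{21} ≡ 34 (mod 41)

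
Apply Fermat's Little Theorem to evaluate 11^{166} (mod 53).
44

By Fermat's Little Theorem, a^(p-1) ≡ 1 (mod p) for prime p and gcd(a, p) = 1
Here p = 53, so 11^52 ≡ 1 (mod 53)
We can reduce the exponent: 166 mod 52 = 10
So 11^166 ≡ 11^10 (mod 53)
Computing: 11^10 mod 53 = 44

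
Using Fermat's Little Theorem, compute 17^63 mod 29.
By Fermat: 17^{28} ≡ 1 (mod 29). 63 = 2×28 + 7. So 17^{63} ≡ 17^{7} ≡ 12 (mod 29)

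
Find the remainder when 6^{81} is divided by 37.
By Fermat: 6^{36} ≡ 1 (mod 37). 81 = 2×36 + 9. So 6^{81} ≡ 6^{9} ≡ 6 (mod 37)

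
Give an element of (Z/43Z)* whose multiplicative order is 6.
7 has order 6 mod 43 since 7^{6} ≡ 1 (mod 43) and no smaller power works.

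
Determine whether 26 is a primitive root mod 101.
p - 1 = 100 has prime divisors 2, 5. Check 26^(100/q) mod 101 for each: 26^(100/2) = 26^50 ≡ 100, 26^(100/5) = 26^20 ≡ 36 (mod 101). None of these is 1, so 26 has order 100 = φ(101), so it is a primitive root mod 101.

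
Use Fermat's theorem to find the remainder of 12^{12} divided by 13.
1

By Fermat's Little Theorem, a^(p-1) ≡ 1 (mod p) for prime p and gcd(a, p) = 1
Here p = 13, so 12^12 ≡ 1 (mod 13)
We can reduce the exponent: 12 mod 12 = 0
So 12^12 ≡ 12^0 (mod 13)
Computing: 12^0 mod 13 = 1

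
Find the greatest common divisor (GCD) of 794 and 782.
2

Using the Euclidean algorithm:
794 = 1 × 782 + 12
782 = 65 × 12 + 2
12 = 6 × 2 + 0

GCD(794, 782) = 2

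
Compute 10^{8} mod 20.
0

Using successive squaring:
Binary expansion of 8: 1000
Powers of 10 mod 20 (each is the square of the previous):
  10^1 ≡ 10 (mod 20)
  10^2 ≡ 10² = 100 ≡ 0 (mod 20)
  10^4 ≡ 0² = 0 ≡ 0 (mod 20)
  10^8 ≡ 0² = 0 ≡ 0 (mod 20)
8 is a power of 2, so 10^8 is the last square: ≡ 0 (mod 20)
Result: 10^8 ≡ 0 (mod 20)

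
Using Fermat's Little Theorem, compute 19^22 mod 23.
By Fermat's Little Theorem, 19^{22} ≡ 1 (mod 23) since 23 is prime and gcd(19, 23) = 1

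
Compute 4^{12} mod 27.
10

Using successive squaring:
Binary expansion of 12: 1100
Powers of 4 mod 27 (each is the square of the previous):
  4^1 ≡ 4 (mod 27)
  4^2 ≡ 4² = 16 ≡ 16 (mod 27)
  4^4 ≡ 16² = 256 ≡ 13 (mod 27)
  4^8 ≡ 13² = 169 ≡ 7 (mod 27)
12 = 8 + 4, so 4^12 = 4^8 × 4^4 ≡ 7 × 13 (mod 27)
Multiplying step by step:
  7 × 13 = 91 ≡ 10 (mod 27)
Result: 4^12 ≡ 10 (mod 27)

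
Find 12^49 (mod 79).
Using repeated squaring. 49 = 32 + 16 + 1 (binary 110001). Repeated squaring mod 79: 12^1 ≡ 12; 12^2 ≡ 12² = 144 ≡ 65; 12^4 ≡ 65² = 4225 ≡ 38; 12^8 ≡ 38² = 1444 ≡ 22; 12^16 ≡ 22² = 484 ≡ 10; 12^32 ≡ 10² = 100 ≡ 21. Multiply: 12^49 = 12^32 × 12^16 × 12^1 ≡ 21 × 10 × 12 (mod 79): 21 × 10 = 210 ≡ 52; 52 × 12 = 624 ≡ 71. So 12^49 ≡ 71 (mod 79).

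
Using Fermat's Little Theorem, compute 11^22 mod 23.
By Fermat's Little Theorem, 11^{22} ≡ 1 (mod 23) since 23 is prime and gcd(11, 23) = 1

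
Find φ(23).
22

Prime factorization: 23 = 23
Using the formula φ(n) = n × Π(1 - 1/p) for each prime factor p:
φ(23) = 23 × (1 - 1/23)
φ(23) = 22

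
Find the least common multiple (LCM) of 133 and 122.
16226

First find GCD(133, 122) using the Euclidean algorithm:
133 = 1 × 122 + 11
122 = 11 × 11 + 1
11 = 11 × 1 + 0
GCD(133, 122) = 1

LCM formula: LCM(a, b) = (a × b) / GCD(a, b)
LCM(133, 122) = (133 × 122) / 1
LCM(133, 122) = 16226 / 1
LCM(133, 122) = 16226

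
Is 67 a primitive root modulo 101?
p - 1 = 100 has prime divisors 2, 5. Check 67^(100/q) mod 101 for each: 67^(100/2) = 67^50 ≡ 100, 67^(100/5) = 67^20 ≡ 95 (mod 101). None of these is 1, so 67 has order 100 = φ(101), so it is a primitive root mod 101.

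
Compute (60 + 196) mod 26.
22

(60 + 196) = 256
256 mod 26 = 22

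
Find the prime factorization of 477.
3^2 × 53

Divide by primes starting from smallest:
477 ÷ 3 = 159
159 ÷ 3 = 53
53 ÷ 53 = 1

477 = 3^2 × 53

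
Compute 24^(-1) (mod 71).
24^(-1) ≡ 3 (mod 71). Verification: 24 × 3 = 72 ≡ 1 (mod 71)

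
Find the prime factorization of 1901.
1901

Divide by primes starting from smallest:
1901 ÷ 1901 = 1

1901 = 1901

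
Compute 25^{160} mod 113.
49

Using successive squaring:
Binary expansion of 160: 10100000
Powers of 25 mod 113 (each is the square of the previous):
  25^1 ≡ 25 (mod 113)
  25^2 ≡ 25² = 625 ≡ 60 (mod 113)
  25^4 ≡ 60² = 3600 ≡ 97 (mod 113)
  25^8 ≡ 97² = 9409 ≡ 30 (mod 113)
  25^16 ≡ 30² = 900 ≡ 109 (mod 113)
  25^32 ≡ 109² = 11881 ≡ 16 (mod 113)
  25^64 ≡ 16² = 256 ≡ 30 (mod 113)
  25^128 ≡ 30² = 900 ≡ 109 (mod 113)
160 = 128 + 32, so 25^160 = 25^128 × 25^32 ≡ 109 × 16 (mod 113)
Multiplying step by step:
  109 × 16 = 1744 ≡ 49 (mod 113)
Result: 25^160 ≡ 49 (mod 113)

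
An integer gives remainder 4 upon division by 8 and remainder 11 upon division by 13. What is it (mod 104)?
M = 8 × 13 = 104. M₁ = 13, y₁ ≡ 5 (mod 8). M₂ = 8, y₂ ≡ 5 (mod 13). n = 4×13×5 + 11×8×5 ≡ 76 (mod 104). The smallest positive such number is 76.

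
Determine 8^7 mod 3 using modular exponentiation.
8 ≡ 2 (mod 3). 7 = 4 + 2 + 1 (binary 111). Repeated squaring mod 3: 2^1 ≡ 2; 2^2 ≡ 2² = 4 ≡ 1; 2^4 ≡ 1² = 1 ≡ 1. Multiply: 8^7 ≡ 2^4 × 2^2 × 2^1 ≡ 1 × 1 × 2 (mod 3): 1 × 1 = 1 ≡ 1; 1 × 2 = 2 ≡ 2. So 8^7 ≡ 2 (mod 3).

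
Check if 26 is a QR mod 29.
By Euler's criterion: 26^{14} ≡ 28 (mod 29). Since this equals -1 (≡ 28), 26 is not a QR.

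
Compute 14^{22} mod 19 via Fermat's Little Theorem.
17

By Fermat's Little Theorem, a^(p-1) ≡ 1 (mod p) for prime p and gcd(a, p) = 1
Here p = 19, so 14^18 ≡ 1 (mod 19)
We can reduce the exponent: 22 mod 18 = 4
So 14^22 ≡ 14^4 (mod 19)
Computing: 14^4 mod 19 = 17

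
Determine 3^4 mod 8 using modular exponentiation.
4 = 4 (binary 100). Repeated squaring mod 8: 3^1 ≡ 3; 3^2 ≡ 3² = 9 ≡ 1; 3^4 ≡ 1² = 1 ≡ 1. So 3^4 ≡ 1 (mod 8).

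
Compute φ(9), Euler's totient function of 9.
6

Prime factorization: 9 = 3^2
Using the formula φ(n) = n × Π(1 - 1/p) for each prime factor p:
φ(9) = 9 × (1 - 1/3)
φ(9) = 6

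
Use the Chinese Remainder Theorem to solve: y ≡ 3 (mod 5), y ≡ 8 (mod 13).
M = 5 × 13 = 65. M₁ = 13, y₁ ≡ 2 (mod 5). M₂ = 5, y₂ ≡ 8 (mod 13). y = 3×13×2 + 8×5×8 ≡ 8 (mod 65)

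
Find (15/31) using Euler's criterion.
(15/31) = 15^{15} mod 31 = -1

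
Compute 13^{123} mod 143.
52

Using successive squaring:
Binary expansion of 123: 1111011
Powers of 13 mod 143 (each is the square of the previous):
  13^1 ≡ 13 (mod 143)
  13^2 ≡ 13² = 169 ≡ 26 (mod 143)
  13^4 ≡ 26² = 676 ≡ 104 (mod 143)
  13^8 ≡ 104² = 10816 ≡ 91 (mod 143)
  13^16 ≡ 91² = 8281 ≡ 130 (mod 143)
  13^32 ≡ 130² = 16900 ≡ 26 (mod 143)
  13^64 ≡ 26² = 676 ≡ 104 (mod 143)
123 = 64 + 32 + 16 + 8 + 2 + 1, so 13^123 = 13^64 × 13^32 × 13^16 × 13^8 × 13^2 × 13^1 ≡ 104 × 26 × 130 × 91 × 26 × 13 (mod 143)
Multiplying step by step:
  104 × 26 = 2704 ≡ 130 (mod 143)
  130 × 130 = 16900 ≡ 26 (mod 143)
  26 × 91 = 2366 ≡ 78 (mod 143)
  78 × 26 = 2028 ≡ 26 (mod 143)
  26 × 13 = 338 ≡ 52 (mod 143)
Result: 13^123 ≡ 52 (mod 143)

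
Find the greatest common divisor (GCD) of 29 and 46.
1

Using the Euclidean algorithm:
29 = 0 × 46 + 29
46 = 1 × 29 + 17
29 = 1 × 17 + 12
17 = 1 × 12 + 5
12 = 2 × 5 + 2
5 = 2 × 2 + 1
2 = 2 × 1 + 0

GCD(29, 46) = 1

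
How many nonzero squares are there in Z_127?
For prime 127, there are (p-1)/2 = (127-1)/2 = 63 quadratic residues (excluding 0).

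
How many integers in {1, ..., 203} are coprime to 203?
168

Prime factorization: 203 = 7 × 29
Using the formula φ(n) = n × Π(1 - 1/p) for each prime factor p:
φ(203) = 203 × (1 - 1/7) × (1 - 1/29)
φ(203) = 168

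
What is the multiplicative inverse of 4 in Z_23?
4^(-1) ≡ 6 (mod 23). Verification: 4 × 6 = 24 ≡ 1 (mod 23)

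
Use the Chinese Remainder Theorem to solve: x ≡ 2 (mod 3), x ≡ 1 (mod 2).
M = 3 × 2 = 6. M₁ = 2, y₁ ≡ 2 (mod 3). M₂ = 3, y₂ ≡ 1 (mod 2). x = 2×2×2 + 1×3×1 ≡ 5 (mod 6)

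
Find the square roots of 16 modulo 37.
The square roots of 16 mod 37 are 33 and 4. Verify: 33² = 1089 ≡ 16 (mod 37)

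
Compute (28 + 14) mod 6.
0

(28 + 14) = 42
42 mod 6 = 0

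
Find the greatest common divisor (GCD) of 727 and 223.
1

Using the Euclidean algorithm:
727 = 3 × 223 + 58
223 = 3 × 58 + 49
58 = 1 × 49 + 9
49 = 5 × 9 + 4
9 = 2 × 4 + 1
4 = 4 × 1 + 0

GCD(727, 223) = 1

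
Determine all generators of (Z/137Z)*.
Primitive roots mod 137: {3, 5, 6, 12, 13, 20, 21, 23, 24, 26, 27, 29, 31, 33, 35, 40, 42, 43, 45, 46, 47, 48, 51, 52, 53, 54, 55, 57, 58, 62, 66, 67, 70, 71, 75, 79, 80, 82, 83, 84, 85, 86, 89, 90, 91, 92, 94, 95, 97, 102, 104, 106, 108, 110, 111, 113, 114, 116, 117, 124, 125, 131, 132, 134}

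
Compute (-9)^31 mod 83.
Using repeated squaring. (-9) ≡ 74 (mod 83). 31 = 16 + 8 + 4 + 2 + 1 (binary 11111). Repeated squaring mod 83: 74^1 ≡ 74; 74^2 ≡ 74² = 5476 ≡ 81; 74^4 ≡ 81² = 6561 ≡ 4; 74^8 ≡ 4² = 16 ≡ 16; 74^16 ≡ 16² = 256 ≡ 7. Multiply: (-9)^31 ≡ 74^16 × 74^8 × 74^4 × 74^2 × 74^1 ≡ 7 × 16 × 4 × 81 × 74 (mod 83): 7 × 16 = 112 ≡ 29; 29 × 4 = 116 ≡ 33; 33 × 81 = 2673 ≡ 17; 17 × 74 = 1258 ≡ 13. So (-9)^31 ≡ 13 (mod 83).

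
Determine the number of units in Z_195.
96

Prime factorization: 195 = 3 × 5 × 13
Using the formula φ(n) = n × Π(1 - 1/p) for each prime factor p:
φ(195) = 195 × (1 - 1/3) × (1 - 1/5) × (1 - 1/13)
φ(195) = 96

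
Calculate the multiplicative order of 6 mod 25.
Powers of 6 mod 25: 6^1≡6, 6^2≡11, 6^3≡16, 6^4≡21, 6^5≡1. Order = 5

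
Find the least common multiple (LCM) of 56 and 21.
168

First find GCD(56, 21) using the Euclidean algorithm:
56 = 2 × 21 + 14
21 = 1 × 14 + 7
14 = 2 × 7 + 0
GCD(56, 21) = 7

LCM formula: LCM(a, b) = (a × b) / GCD(a, b)
LCM(56, 21) = (56 × 21) / 7
LCM(56, 21) = 1176 / 7
LCM(56, 21) = 168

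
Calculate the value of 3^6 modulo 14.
6 = 4 + 2 (binary 110). Repeated squaring mod 14: 3^1 ≡ 3; 3^2 ≡ 3² = 9 ≡ 9; 3^4 ≡ 9² = 81 ≡ 11. Multiply: 3^6 = 3^4 × 3^2 ≡ 11 × 9 (mod 14): 11 × 9 = 99 ≡ 1. So 3^6 ≡ 1 (mod 14).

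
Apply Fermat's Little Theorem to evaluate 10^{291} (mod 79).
65

By Fermat's Little Theorem, a^(p-1) ≡ 1 (mod p) for prime p and gcd(a, p) = 1
Here p = 79, so 10^78 ≡ 1 (mod 79)
We can reduce the exponent: 291 mod 78 = 57
So 10^291 ≡ 10^57 (mod 79)
Computing: 10^57 mod 79 = 65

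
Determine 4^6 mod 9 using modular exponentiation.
6 = 4 + 2 (binary 110). Repeated squaring mod 9: 4^1 ≡ 4; 4^2 ≡ 4² = 16 ≡ 7; 4^4 ≡ 7² = 49 ≡ 4. Multiply: 4^6 = 4^4 × 4^2 ≡ 4 × 7 (mod 9): 4 × 7 = 28 ≡ 1. So 4^6 ≡ 1 (mod 9).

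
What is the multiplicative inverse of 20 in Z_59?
20^(-1) ≡ 3 (mod 59). Verification: 20 × 3 = 60 ≡ 1 (mod 59)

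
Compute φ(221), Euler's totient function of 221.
192

Prime factorization: 221 = 13 × 17
Using the formula φ(n) = n × Π(1 - 1/p) for each prime factor p:
φ(221) = 221 × (1 - 1/13) × (1 - 1/17)
φ(221) = 192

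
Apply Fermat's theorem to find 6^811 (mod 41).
By Fermat: 6^{40} ≡ 1 (mod 41). 811 ≡ 11 (mod 40). So 6^{811} ≡ 6^{11} ≡ 28 (mod 41)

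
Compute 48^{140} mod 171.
54

Using successive squaring:
Binary expansion of 140: 10001100
Powers of 48 mod 171 (each is the square of the previous):
  48^1 ≡ 48 (mod 171)
  48^2 ≡ 48² = 2304 ≡ 81 (mod 171)
  48^4 ≡ 81² = 6561 ≡ 63 (mod 171)
  48^8 ≡ 63² = 3969 ≡ 36 (mod 171)
  48^16 ≡ 36² = 1296 ≡ 99 (mod 171)
  48^32 ≡ 99² = 9801 ≡ 54 (mod 171)
  48^64 ≡ 54² = 2916 ≡ 9 (mod 171)
  48^128 ≡ 9² = 81 ≡ 81 (mod 171)
140 = 128 + 8 + 4, so 48^140 = 48^128 × 48^8 × 48^4 ≡ 81 × 36 × 63 (mod 171)
Multiplying step by step:
  81 × 36 = 2916 ≡ 9 (mod 171)
  9 × 63 = 567 ≡ 54 (mod 171)
Result: 48^140 ≡ 54 (mod 171)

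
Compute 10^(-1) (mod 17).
10^(-1) ≡ 12 (mod 17). Verification: 10 × 12 = 120 ≡ 1 (mod 17)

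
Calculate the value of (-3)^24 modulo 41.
Using repeated squaring. (-3) ≡ 38 (mod 41). 24 = 16 + 8 (binary 11000). Repeated squaring mod 41: 38^1 ≡ 38; 38^2 ≡ 38² = 1444 ≡ 9; 38^4 ≡ 9² = 81 ≡ 40; 38^8 ≡ 40² = 1600 ≡ 1; 38^16 ≡ 1² = 1 ≡ 1. Multiply: (-3)^24 ≡ 38^16 × 38^8 ≡ 1 × 1 (mod 41): 1 × 1 = 1 ≡ 1. So (-3)^24 ≡ 1 (mod 41).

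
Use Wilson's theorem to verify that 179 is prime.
(178)! mod 179 = 178. Since this equals -1 (mod 179), Wilson confirms 179 is prime.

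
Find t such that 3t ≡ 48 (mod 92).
16

Since gcd(3, 92) = 1 divides 48, a solution exists.
Multiply both sides by the inverse of 3 mod 92:
  3^(-1) mod 92 = 31
  x ≡ 31 × 48 ≡ 1488 ≡ 16 (mod 92)
Verification: 3 × 16 = 48 = 0 × 92 + 48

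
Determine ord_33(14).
Powers of 14 mod 33: 14^1≡14, 14^2≡31, 14^3≡5, 14^4≡4, 14^5≡23, 14^6≡25, 14^7≡20, 14^8≡16, 14^9≡26, 14^10≡1. Order = 10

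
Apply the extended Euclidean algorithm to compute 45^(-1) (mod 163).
Extended GCD: 45(29) + 163(-8) = 1. So 45^(-1) ≡ 29 ≡ 29 (mod 163). Verify: 45 × 29 = 1305 ≡ 1 (mod 163)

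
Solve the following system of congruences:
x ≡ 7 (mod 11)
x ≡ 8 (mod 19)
84

Using the Chinese Remainder Theorem:
M = product of moduli = 209
For equation 1: M_1 = 19, 19 ≡ 8 (mod 11), inverse of 19 mod 11 is 7 (check: 8 × 7 = 56 ≡ 1 (mod 11))
For equation 2: M_2 = 11, 11 ≡ 11 (mod 19), inverse of 11 mod 19 is 7 (check: 11 × 7 = 77 ≡ 1 (mod 19))
Combine: x ≡ Σ r_i×M_i×(M_i⁻¹ mod m_i) = 7×19×7 + 8×11×7 = 931 + 616 = 1547
1547 mod 209 = 84
x ≡ 84 (mod 209)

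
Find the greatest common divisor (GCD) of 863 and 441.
1

Using the Euclidean algorithm:
863 = 1 × 441 + 422
441 = 1 × 422 + 19
422 = 22 × 19 + 4
19 = 4 × 4 + 3
4 = 1 × 3 + 1
3 = 3 × 1 + 0

GCD(863, 441) = 1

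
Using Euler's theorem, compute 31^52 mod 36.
By Euler: 31^{12} ≡ 1 (mod 36) since gcd(31, 36) = 1. 52 = 4×12 + 4. So 31^{52} ≡ 31^{4} ≡ 13 (mod 36)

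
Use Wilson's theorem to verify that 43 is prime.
(42)! mod 43 = 42. Since this equals -1 (mod 43), Wilson confirms 43 is prime.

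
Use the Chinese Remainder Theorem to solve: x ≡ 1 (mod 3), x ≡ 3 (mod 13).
16

Using the Chinese Remainder Theorem:
M = product of moduli = 39
For equation 1: M_1 = 13, 13 ≡ 1 (mod 3), inverse of 13 mod 3 is 1 (check: 1 × 1 = 1 ≡ 1 (mod 3))
For equation 2: M_2 = 3, 3 ≡ 3 (mod 13), inverse of 3 mod 13 is 9 (check: 3 × 9 = 27 ≡ 1 (mod 13))
Combine: x ≡ Σ r_i×M_i×(M_i⁻¹ mod m_i) = 1×13×1 + 3×3×9 = 13 + 81 = 94
94 mod 39 = 16
x ≡ 16 (mod 39)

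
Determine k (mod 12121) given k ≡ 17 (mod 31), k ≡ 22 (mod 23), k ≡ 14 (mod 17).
6899

Using the Chinese Remainder Theorem:
M = product of moduli = 12121
For equation 1: M_1 = 391, 391 ≡ 19 (mod 31), inverse of 391 mod 31 is 18 (check: 19 × 18 = 342 ≡ 1 (mod 31))
For equation 2: M_2 = 527, 527 ≡ 21 (mod 23), inverse of 527 mod 23 is 11 (check: 21 × 11 = 231 ≡ 1 (mod 23))
For equation 3: M_3 = 713, 713 ≡ 16 (mod 17), inverse of 713 mod 17 is 16 (check: 16 × 16 = 256 ≡ 1 (mod 17))
Combine: k ≡ Σ r_i×M_i×(M_i⁻¹ mod m_i) = 17×391×18 + 22×527×11 + 14×713×16 = 119646 + 127534 + 159712 = 406892
406892 mod 12121 = 6899
k ≡ 6899 (mod 12121)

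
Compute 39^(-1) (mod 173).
39^(-1) ≡ 71 (mod 173). Verification: 39 × 71 = 2769 ≡ 1 (mod 173)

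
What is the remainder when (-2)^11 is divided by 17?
Using repeated squaring. (-2) ≡ 15 (mod 17). 11 = 8 + 2 + 1 (binary 1011). Repeated squaring mod 17: 15^1 ≡ 15; 15^2 ≡ 15² = 225 ≡ 4; 15^4 ≡ 4² = 16 ≡ 16; 15^8 ≡ 16² = 256 ≡ 1. Multiply: (-2)^11 ≡ 15^8 × 15^2 × 15^1 ≡ 1 × 4 × 15 (mod 17): 1 × 4 = 4 ≡ 4; 4 × 15 = 60 ≡ 9. So (-2)^11 ≡ 9 (mod 17).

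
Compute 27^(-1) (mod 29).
27^(-1) ≡ 14 (mod 29). Verification: 27 × 14 = 378 ≡ 1 (mod 29)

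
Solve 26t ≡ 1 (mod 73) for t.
59

Using Extended Euclidean Algorithm:
gcd(26, 73) = 1
Bezout coefficients: 26 × -14 + 73 × 5 = 1
So 26 × -14 ≡ 1 (mod 73)
The inverse is -14 mod 73 = 59
Verification: 26 × 59 = 1534 = 21 × 73 + 1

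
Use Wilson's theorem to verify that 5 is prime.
(4)! mod 5 = 4. Since this equals -1 (mod 5), Wilson confirms 5 is prime.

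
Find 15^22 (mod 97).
Using repeated squaring. 22 = 16 + 4 + 2 (binary 10110). Repeated squaring mod 97: 15^1 ≡ 15; 15^2 ≡ 15² = 225 ≡ 31; 15^4 ≡ 31² = 961 ≡ 88; 15^8 ≡ 88² = 7744 ≡ 81; 15^16 ≡ 81² = 6561 ≡ 62. Multiply: 15^22 = 15^16 × 15^4 × 15^2 ≡ 62 × 88 × 31 (mod 97): 62 × 88 = 5456 ≡ 24; 24 × 31 = 744 ≡ 65. So 15^22 ≡ 65 (mod 97).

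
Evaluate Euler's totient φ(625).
500

Prime factorization: 625 = 5^4
Using the formula φ(n) = n × Π(1 - 1/p) for each prime factor p:
φ(625) = 625 × (1 - 1/5)
φ(625) = 500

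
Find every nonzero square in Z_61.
QRs mod 61: {1, 3, 4, 5, 9, 12, 13, 14, 15, 16, 19, 20, 22, 25, 27, 34, 36, 39, 41, 42, 45, 46, 47, 48, 49, 52, 56, 57, 58, 60}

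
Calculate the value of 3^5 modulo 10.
5 = 4 + 1 (binary 101). Repeated squaring mod 10: 3^1 ≡ 3; 3^2 ≡ 3² = 9 ≡ 9; 3^4 ≡ 9² = 81 ≡ 1. Multiply: 3^5 = 3^4 × 3^1 ≡ 1 × 3 (mod 10): 1 × 3 = 3 ≡ 3. So 3^5 ≡ 3 (mod 10).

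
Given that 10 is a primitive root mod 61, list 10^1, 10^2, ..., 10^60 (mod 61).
g^1, g^2, ..., g^{60} mod 61: {10, 39, 24, 57, 21, 27, 26, 16, 38, 14, 18, 58, 31, 5, 50, 12, 59, 41, 44, 13, 8, 19, 7, 9, 29, 46, 33, 25, 6, 60, 51, 22, 37, 4, 40, 34, 35, 45, 23, 47, 43, 3, 30, 56, 11, 49, 2, 20, 17, 48, 53, 42, 54, 52, 32, 15, 28, 36, 55, 1}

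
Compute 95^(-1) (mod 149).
95^(-1) ≡ 80 (mod 149). Verification: 95 × 80 = 7600 ≡ 1 (mod 149)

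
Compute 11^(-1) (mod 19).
7

Using Extended Euclidean Algorithm:
gcd(11, 19) = 1
Bezout coefficients: 11 × 7 + 19 × -4 = 1
So 11 × 7 ≡ 1 (mod 19)
The inverse is 7 mod 19 = 7
Verification: 11 × 7 = 77 = 4 × 19 + 1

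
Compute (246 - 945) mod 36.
21

(246 - 945) = -699
-699 mod 36 = 21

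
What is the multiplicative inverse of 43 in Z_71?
43^(-1) ≡ 38 (mod 71). Verification: 43 × 38 = 1634 ≡ 1 (mod 71)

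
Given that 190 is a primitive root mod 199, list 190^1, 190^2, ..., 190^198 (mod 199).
g^1, g^2, ..., g^{198} mod 199: {190, 81, 67, 193, 54, 111, 195, 36, 74, 130, 24, 182, 153, 16, 55, 102, 77, 103, 68, 184, 135, 178, 189, 90, 185, 126, 60, 57, 84, 40, 38, 56, 93, 158, 170, 62, 39, 47, 174, 26, 164, 116, 150, 43, 11, 100, 95, 140, 133, 196, 27, 155, 197, 18, 37, 65, 12, 91, 176, 8, 127, 51, 138, 151, 34, 92, 167, 89, 194, 45, 192, 63, 30, 128, 42, 20, 19, 28, 146, 79, 85, 31, 119, 123, 87, 13, 82, 58, 75, 121, 105, 50, 147, 70, 166, 98, 113, 177, 198, 9, 118, 132, 6, 145, 88, 4, 163, 125, 69, 175, 17, 46, 183, 144, 97, 122, 96, 131, 15, 64, 21, 10, 109, 14, 73, 139, 142, 115, 159, 161, 143, 106, 41, 29, 137, 160, 152, 25, 173, 35, 83, 49, 156, 188, 99, 104, 59, 66, 3, 172, 44, 2, 181, 162, 134, 187, 108, 23, 191, 72, 148, 61, 48, 165, 107, 32, 110, 5, 154, 7, 136, 169, 71, 157, 179, 180, 171, 53, 120, 114, 168, 80, 76, 112, 186, 117, 141, 124, 78, 94, 149, 52, 129, 33, 101, 86, 22, 1}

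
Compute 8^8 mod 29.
8 = 8 (binary 1000). Repeated squaring mod 29: 8^1 ≡ 8; 8^2 ≡ 8² = 64 ≡ 6; 8^4 ≡ 6² = 36 ≡ 7; 8^8 ≡ 7² = 49 ≡ 20. So 8^8 ≡ 20 (mod 29).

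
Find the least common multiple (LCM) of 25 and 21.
525

First find GCD(25, 21) using the Euclidean algorithm:
25 = 1 × 21 + 4
21 = 5 × 4 + 1
4 = 4 × 1 + 0
GCD(25, 21) = 1

LCM formula: LCM(a, b) = (a × b) / GCD(a, b)
LCM(25, 21) = (25 × 21) / 1
LCM(25, 21) = 525 / 1
LCM(25, 21) = 525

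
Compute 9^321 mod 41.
Using Fermat: 9^{40} ≡ 1 (mod 41). 321 ≡ 1 (mod 40). So 9^{321} ≡ 9^{1} ≡ 9 (mod 41)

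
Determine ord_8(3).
Powers of 3 mod 8: 3^1≡3, 3^2≡1. Order = 2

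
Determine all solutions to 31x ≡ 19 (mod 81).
79

Since gcd(31, 81) = 1 divides 19, a solution exists.
Multiply both sides by the inverse of 31 mod 81:
  31^(-1) mod 81 = 34
  x ≡ 34 × 19 ≡ 646 ≡ 79 (mod 81)
Verification: 31 × 79 = 2449 = 30 × 81 + 19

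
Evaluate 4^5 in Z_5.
5 = 4 + 1 (binary 101). Repeated squaring mod 5: 4^1 ≡ 4; 4^2 ≡ 4² = 16 ≡ 1; 4^4 ≡ 1² = 1 ≡ 1. Multiply: 4^5 = 4^4 × 4^1 ≡ 1 × 4 (mod 5): 1 × 4 = 4 ≡ 4. So 4^5 ≡ 4 (mod 5).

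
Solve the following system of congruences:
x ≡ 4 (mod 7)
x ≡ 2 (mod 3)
11

Using the Chinese Remainder Theorem:
M = product of moduli = 21
For equation 1: M_1 = 3, 3 ≡ 3 (mod 7), inverse of 3 mod 7 is 5 (check: 3 × 5 = 15 ≡ 1 (mod 7))
For equation 2: M_2 = 7, 7 ≡ 1 (mod 3), inverse of 7 mod 3 is 1 (check: 1 × 1 = 1 ≡ 1 (mod 3))
Combine: x ≡ Σ r_i×M_i×(M_i⁻¹ mod m_i) = 4×3×5 + 2×7×1 = 60 + 14 = 74
74 mod 21 = 11
x ≡ 11 (mod 21)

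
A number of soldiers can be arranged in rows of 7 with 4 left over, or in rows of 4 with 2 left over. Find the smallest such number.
M = 7 × 4 = 28. M₁ = 4, y₁ ≡ 2 (mod 7). M₂ = 7, y₂ ≡ 3 (mod 4). t = 4×4×2 + 2×7×3 ≡ 18 (mod 28). The smallest positive such number is 18.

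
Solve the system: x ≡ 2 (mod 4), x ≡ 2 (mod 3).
M = 4 × 3 = 12. M₁ = 3, y₁ ≡ 3 (mod 4). M₂ = 4, y₂ ≡ 1 (mod 3). x = 2×3×3 + 2×4×1 ≡ 2 (mod 12)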